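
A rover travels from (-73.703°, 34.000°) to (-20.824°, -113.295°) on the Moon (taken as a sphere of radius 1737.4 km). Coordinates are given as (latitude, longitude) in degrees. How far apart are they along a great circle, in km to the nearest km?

Let φ₁ = -1.2864 rad, φ₂ = -0.3634 rad, and Δλ = -2.5708 rad.
cos c = sin φ₁ sin φ₂ + cos φ₁ cos φ₂ cos Δλ = (-0.9598)(-0.3555) + (0.2806)(0.9347)(-0.8415) = 0.12051,
so c = arccos(0.12051) = 1.44999 rad.
Distance = R·c = 1737.4 × 1.4500 ≈ 2519 km.

2519 km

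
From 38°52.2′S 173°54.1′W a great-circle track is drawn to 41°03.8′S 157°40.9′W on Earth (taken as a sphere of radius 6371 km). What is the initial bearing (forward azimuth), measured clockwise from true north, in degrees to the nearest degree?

Δλ = 16.220° = 0.2831 rad.
y = sin Δλ · cos φ₂ = (0.2793)(0.7540) = 0.2106
x = cos φ₁ sin φ₂ − sin φ₁ cos φ₂ cos Δλ = (0.7786)(-0.6569) − (-0.6276)(0.7540)(0.9602) = -0.0571
θ = atan2(y, x) = 105.17°, so the bearing is 105°.

105°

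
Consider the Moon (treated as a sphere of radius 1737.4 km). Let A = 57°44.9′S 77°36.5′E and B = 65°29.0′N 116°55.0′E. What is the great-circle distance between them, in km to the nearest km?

In radians: φ₁ = -1.0079, φ₂ = 1.1429, Δλ = 39.308° = 0.6861 rad.
Haversine: a = sin²(Δφ/2) + cos φ₁ cos φ₂ sin²(Δλ/2) = 0.7740 + (0.5336)(0.4150)(0.1131) = 0.79906.
Central angle c = 2·arcsin(√a) = 2.21196 rad.
Distance = R·c = 1737.4 × 2.2120 ≈ 3843 km.

3843 km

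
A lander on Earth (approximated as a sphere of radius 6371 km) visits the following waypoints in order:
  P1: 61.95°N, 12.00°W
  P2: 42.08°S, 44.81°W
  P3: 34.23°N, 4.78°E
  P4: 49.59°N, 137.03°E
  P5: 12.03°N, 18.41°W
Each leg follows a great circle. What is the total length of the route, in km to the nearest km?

44140 km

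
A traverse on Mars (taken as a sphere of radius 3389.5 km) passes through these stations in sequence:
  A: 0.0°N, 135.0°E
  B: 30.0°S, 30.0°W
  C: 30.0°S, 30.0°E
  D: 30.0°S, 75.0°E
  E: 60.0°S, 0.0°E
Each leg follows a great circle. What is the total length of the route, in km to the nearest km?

17379 km

Leg A→B: central angle 2.5617 rad, distance 8682.9 km.
Leg B→C: central angle 0.8957 rad, distance 3035.9 km.
Leg C→D: central angle 0.6756 rad, distance 2290.0 km.
Leg D→E: central angle 0.9943 rad, distance 3370.2 km.
Total: 8682.9 + 3035.9 + 2290.0 + 3370.2 ≈ 17379 km.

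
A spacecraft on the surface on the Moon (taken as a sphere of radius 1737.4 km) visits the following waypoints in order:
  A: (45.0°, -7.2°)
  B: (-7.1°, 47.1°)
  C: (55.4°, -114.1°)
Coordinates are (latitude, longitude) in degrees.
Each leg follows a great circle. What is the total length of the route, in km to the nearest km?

Leg A→B: central angle 1.2429 rad, distance 2159.4 km.
Leg B→C: central angle 2.2590 rad, distance 3924.8 km.
Total: 2159.4 + 3924.8 ≈ 6084 km.

6084 km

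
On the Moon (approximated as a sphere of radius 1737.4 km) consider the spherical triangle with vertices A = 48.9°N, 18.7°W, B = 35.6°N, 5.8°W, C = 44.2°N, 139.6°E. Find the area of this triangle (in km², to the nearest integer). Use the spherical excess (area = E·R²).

704139 km²

Side lengths (central angles): a = 1.6449, b = 1.4832, c = 0.2849 rad; semiperimeter s = 1.7065.
By l'Huilier's theorem, tan(E/4) = √[tan(s/2) tan((s−a)/2) tan((s−b)/2) tan((s−c)/2)], giving spherical excess E = 0.2333 rad.
Area = E·R² = 0.2333 × (1737.4)² ≈ 704139 km².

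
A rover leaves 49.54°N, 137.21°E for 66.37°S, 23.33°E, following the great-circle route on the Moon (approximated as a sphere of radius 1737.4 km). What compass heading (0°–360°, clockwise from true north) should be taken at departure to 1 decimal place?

Δλ = -113.880° = -1.9876 rad.
y = sin Δλ · cos φ₂ = (-0.9144)(0.4008) = -0.3665
x = cos φ₁ sin φ₂ − sin φ₁ cos φ₂ cos Δλ = (0.6489)(-0.9162) − (0.7609)(0.4008)(-0.4048) = -0.4710
θ = atan2(y, x) = -142.11°; adding 360° gives 217.9°.

217.9°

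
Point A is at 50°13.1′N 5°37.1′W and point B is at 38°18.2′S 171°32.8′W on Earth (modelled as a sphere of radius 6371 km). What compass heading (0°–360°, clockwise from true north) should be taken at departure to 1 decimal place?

314.6°

With φ₁ = 0.8765, φ₂ = -0.6685, Δλ = -2.8960 rad, the forward-azimuth formula gives
θ = atan2( sin Δλ cos φ₂ , cos φ₁ sin φ₂ − sin φ₁ cos φ₂ cos Δλ ) = atan2(-0.1908, 0.1884) = -45.37°.
Adding 360° brings this into [0°, 360°): 314.6°.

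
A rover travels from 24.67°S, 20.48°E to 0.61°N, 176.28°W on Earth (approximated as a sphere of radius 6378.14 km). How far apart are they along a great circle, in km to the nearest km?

In radians: φ₁ = -0.4306, φ₂ = 0.0106, Δλ = 163.240° = 2.8491 rad.
Haversine: a = sin²(Δφ/2) + cos φ₁ cos φ₂ sin²(Δλ/2) = 0.0479 + (0.9087)(0.9999)(0.9788) = 0.93726.
Central angle c = 2·arcsin(√a) = 2.63524 rad.
Distance = R·c = 6378.14 × 2.6352 ≈ 16808 km.

16808 km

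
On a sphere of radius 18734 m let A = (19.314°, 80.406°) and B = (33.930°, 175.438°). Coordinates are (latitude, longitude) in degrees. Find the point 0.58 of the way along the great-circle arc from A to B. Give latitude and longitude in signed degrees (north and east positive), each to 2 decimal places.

The central angle between A and B is δ = 1.4546 rad.
With f = 0.58, the slerp weights are sin((1−f)δ)/sin δ = 0.5775 and sin(fδ)/sin δ = 0.7522.
Weighted sum of the unit vectors: (0.5775)·(0.1573,0.9305,0.3307) + (0.7522)·(-0.8271,0.0660,0.5582) = (-0.5313, 0.5870, 0.6109).
Converting back: φ = atan2(z, √(x²+y²)) = 37.65°, λ = atan2(y, x) = 132.15°.

37.65°, 132.15°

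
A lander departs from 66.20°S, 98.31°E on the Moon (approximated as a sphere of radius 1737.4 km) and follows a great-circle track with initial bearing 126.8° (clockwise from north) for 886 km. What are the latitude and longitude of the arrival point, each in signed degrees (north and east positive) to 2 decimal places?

-66.43°, 176.09°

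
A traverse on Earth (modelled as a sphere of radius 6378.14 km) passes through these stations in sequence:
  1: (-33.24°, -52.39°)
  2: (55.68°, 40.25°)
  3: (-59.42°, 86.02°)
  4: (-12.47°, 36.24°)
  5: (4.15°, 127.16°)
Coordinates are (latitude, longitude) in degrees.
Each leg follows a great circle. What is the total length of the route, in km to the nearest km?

43459 km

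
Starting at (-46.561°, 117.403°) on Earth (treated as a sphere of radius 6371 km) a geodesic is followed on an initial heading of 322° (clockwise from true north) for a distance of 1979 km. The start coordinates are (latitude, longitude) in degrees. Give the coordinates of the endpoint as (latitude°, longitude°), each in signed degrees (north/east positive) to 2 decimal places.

Angular distance δ = d/R = 1979/6371 = 0.31063 rad; initial bearing θ = 5.6200 rad.
sin φ₂ = sin φ₁ cos δ + cos φ₁ sin δ cos θ = (-0.7261)(0.9521) + (0.6876)(0.3057)(0.7880) = -0.5257, so φ₂ = -31.72°.
Δλ = atan2(sin θ sin δ cos φ₁, cos δ − sin φ₁ sin φ₂) = atan2(-0.1294, 0.5704) = -12.781°.
λ₂ = 117.403° − 12.781° = 104.62°.

-31.72°, 104.62°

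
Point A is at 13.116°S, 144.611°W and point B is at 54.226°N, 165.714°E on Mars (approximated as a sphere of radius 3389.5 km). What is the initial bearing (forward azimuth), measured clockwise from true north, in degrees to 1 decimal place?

With φ₁ = -0.2289, φ₂ = 0.9464, Δλ = -0.8670 rad, the forward-azimuth formula gives
θ = atan2( sin Δλ cos φ₂ , cos φ₁ sin φ₂ − sin φ₁ cos φ₂ cos Δλ ) = atan2(-0.4457, 0.8760) = -26.97°.
Adding 360° brings this into [0°, 360°): 333.0°.

333.0°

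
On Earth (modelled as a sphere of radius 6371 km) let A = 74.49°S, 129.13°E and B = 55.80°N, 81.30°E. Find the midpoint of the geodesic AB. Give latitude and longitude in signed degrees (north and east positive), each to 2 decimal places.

Central angle δ = 2.3407 rad. Interpolating on the sphere with fraction f = 0.5:
P = [sin((1−f)δ)·A + sin(fδ)·B] / sin δ = 1.2826·A + 1.2826·B in Cartesian coordinates,
giving P = (-0.1074, 0.9787, -0.1751), i.e. latitude -10.08°, longitude 96.26°.

-10.08°, 96.26°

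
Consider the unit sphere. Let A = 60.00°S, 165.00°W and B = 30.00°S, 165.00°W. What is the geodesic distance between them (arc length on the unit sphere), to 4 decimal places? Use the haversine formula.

With latitudes φ₁ = -60.000°, φ₂ = -30.000° and longitude difference Δλ = 0.000°:
Haversine: a = sin²(Δφ/2) + cos φ₁ cos φ₂ sin²(Δλ/2) = 0.0670 + (0.5000)(0.8660)(0.0000) = 0.06699.
Central angle c = 2·arcsin(√a) = 0.52360 rad.
On the unit sphere the arc length equals the central angle: 0.5236.

0.5236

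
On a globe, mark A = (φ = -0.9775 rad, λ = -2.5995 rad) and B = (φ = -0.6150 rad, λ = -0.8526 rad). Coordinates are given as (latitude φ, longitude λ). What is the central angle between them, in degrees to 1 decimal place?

66.5°

In radians: φ₁ = -0.9775, φ₂ = -0.6150, Δλ = 100.090° = 1.7469 rad.
Haversine: a = sin²(Δφ/2) + cos φ₁ cos φ₂ sin²(Δλ/2) = 0.0325 + (0.5591)(0.8168)(0.5876) = 0.30082.
Central angle c = 2·arcsin(√a) = 1.16107 rad.
So the angular separation is 66.5°.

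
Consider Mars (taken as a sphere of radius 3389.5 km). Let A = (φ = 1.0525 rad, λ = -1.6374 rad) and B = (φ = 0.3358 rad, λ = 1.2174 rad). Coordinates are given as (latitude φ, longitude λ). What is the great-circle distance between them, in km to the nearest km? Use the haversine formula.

5877 km

Let φ₁ = 1.0525 rad, φ₂ = 0.3358 rad, and Δλ = 2.8548 rad.
Haversine: a = sin²(Δφ/2) + cos φ₁ cos φ₂ sin²(Δλ/2) = 0.1230 + (0.4954)(0.9441)(0.9796) = 0.58119.
Central angle c = 2·arcsin(√a) = 1.73390 rad.
Distance = R·c = 3389.5 × 1.7339 ≈ 5877 km.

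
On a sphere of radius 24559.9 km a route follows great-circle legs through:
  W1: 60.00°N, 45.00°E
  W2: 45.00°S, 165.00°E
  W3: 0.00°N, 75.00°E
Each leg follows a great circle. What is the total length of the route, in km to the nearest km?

99493 km

Leg W1→W2: central angle 2.4802 rad, distance 60913.9 km.
Leg W2→W3: central angle 1.5708 rad, distance 38578.6 km.
Total: 60913.9 + 38578.6 ≈ 99493 km.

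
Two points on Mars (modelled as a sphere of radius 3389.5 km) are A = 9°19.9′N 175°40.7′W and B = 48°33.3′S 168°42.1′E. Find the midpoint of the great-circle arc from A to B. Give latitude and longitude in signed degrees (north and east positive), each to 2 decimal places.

The central angle between A and B is δ = 1.0385 rad.
With f = 0.5, the slerp weights are sin((1−f)δ)/sin δ = 0.5759 and sin(fδ)/sin δ = 0.5759.
Weighted sum of the unit vectors: (0.5759)·(-0.9840,-0.0744,0.1621) + (0.5759)·(-0.6491,0.1297,-0.7496) = (-0.9405, 0.0319, -0.3383).
Converting back: φ = atan2(z, √(x²+y²)) = -19.77°, λ = atan2(y, x) = 178.06°.

-19.77°, 178.06°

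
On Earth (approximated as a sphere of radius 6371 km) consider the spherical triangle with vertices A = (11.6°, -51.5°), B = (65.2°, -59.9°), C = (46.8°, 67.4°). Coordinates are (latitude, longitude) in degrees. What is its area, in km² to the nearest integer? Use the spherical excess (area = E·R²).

22121074 km²

Side lengths (central angles): a = 1.0613, b = 1.7492, c = 0.9410 rad; semiperimeter s = 1.8757.
By l'Huilier's theorem, tan(E/4) = √[tan(s/2) tan((s−a)/2) tan((s−b)/2) tan((s−c)/2)], giving spherical excess E = 0.5450 rad.
Area = E·R² = 0.5450 × (6371)² ≈ 22121074 km².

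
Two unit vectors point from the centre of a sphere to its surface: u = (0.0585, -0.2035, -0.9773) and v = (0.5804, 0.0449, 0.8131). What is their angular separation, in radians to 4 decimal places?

2.4494 rad

u·v = -0.7698; |u| = 1.0000, |v| = 1.0000.
cos θ = (u·v)/(|u||v|) = -0.7698, so θ = 2.4494 rad.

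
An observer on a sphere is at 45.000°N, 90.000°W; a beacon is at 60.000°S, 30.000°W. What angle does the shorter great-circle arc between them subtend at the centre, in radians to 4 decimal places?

2.0215 rad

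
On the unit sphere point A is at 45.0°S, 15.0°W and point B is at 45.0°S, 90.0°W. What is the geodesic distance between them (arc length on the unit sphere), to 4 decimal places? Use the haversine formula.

In radians: φ₁ = -0.7854, φ₂ = -0.7854, Δλ = -75.000° = -1.3090 rad.
Haversine: a = sin²(Δφ/2) + cos φ₁ cos φ₂ sin²(Δλ/2) = 0.0000 + (0.7071)(0.7071)(0.3706) = 0.18530.
Central angle c = 2·arcsin(√a) = 0.89000 rad.
On the unit sphere the arc length equals the central angle: 0.8900.

0.8900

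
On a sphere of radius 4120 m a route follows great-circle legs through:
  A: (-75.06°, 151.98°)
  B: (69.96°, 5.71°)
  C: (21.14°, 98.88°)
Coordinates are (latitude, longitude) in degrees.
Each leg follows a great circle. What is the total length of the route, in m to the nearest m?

Leg A→B: central angle 2.9472 rad, distance 12142.6 m.
Leg B→C: central angle 1.2439 rad, distance 5124.7 m.
Total: 12142.6 + 5124.7 ≈ 17267 m.

17267 m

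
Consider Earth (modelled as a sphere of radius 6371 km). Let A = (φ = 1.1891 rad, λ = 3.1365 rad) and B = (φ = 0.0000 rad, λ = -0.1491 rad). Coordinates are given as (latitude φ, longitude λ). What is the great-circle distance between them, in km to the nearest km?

12413 km

Let φ₁ = 1.1891 rad, φ₂ = 0.0000 rad, and Δλ = 2.9976 rad.
cos c = sin φ₁ sin φ₂ + cos φ₁ cos φ₂ cos Δλ = (0.9280)(0.0000) + (0.3725)(1.0000)(-0.9896) = -0.36864,
so c = arccos(-0.36864) = 1.94834 rad.
Distance = R·c = 6371 × 1.9483 ≈ 12413 km.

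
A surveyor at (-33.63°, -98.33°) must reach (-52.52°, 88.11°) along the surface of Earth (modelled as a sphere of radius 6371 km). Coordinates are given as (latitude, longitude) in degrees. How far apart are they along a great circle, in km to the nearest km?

In radians: φ₁ = -0.5870, φ₂ = -0.9166, Δλ = -173.560° = -3.0292 rad.
Haversine: a = sin²(Δφ/2) + cos φ₁ cos φ₂ sin²(Δλ/2) = 0.0269 + (0.8326)(0.6085)(0.9968) = 0.53197.
Central angle c = 2·arcsin(√a) = 1.63479 rad.
Distance = R·c = 6371 × 1.6348 ≈ 10415 km.

10415 km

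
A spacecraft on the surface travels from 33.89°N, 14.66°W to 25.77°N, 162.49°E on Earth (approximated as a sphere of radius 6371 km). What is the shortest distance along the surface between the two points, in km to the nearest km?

13374 km

With latitudes φ₁ = 33.890°, φ₂ = 25.770° and longitude difference Δλ = 177.150°:
cos c = sin φ₁ sin φ₂ + cos φ₁ cos φ₂ cos Δλ = (0.5576)(0.4348) + (0.8301)(0.9005)(-0.9988) = -0.50421,
so c = arccos(-0.50421) = 2.09926 rad.
Distance = R·c = 6371 × 2.0993 ≈ 13374 km.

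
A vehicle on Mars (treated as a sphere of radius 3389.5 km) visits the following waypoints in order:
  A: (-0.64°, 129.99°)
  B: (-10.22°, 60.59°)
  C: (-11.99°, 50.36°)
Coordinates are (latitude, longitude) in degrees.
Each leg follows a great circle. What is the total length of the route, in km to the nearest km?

Leg A→B: central angle 1.2151 rad, distance 4118.7 km.
Leg B→C: central angle 0.1779 rad, distance 603.0 km.
Total: 4118.7 + 603.0 ≈ 4722 km.

4722 km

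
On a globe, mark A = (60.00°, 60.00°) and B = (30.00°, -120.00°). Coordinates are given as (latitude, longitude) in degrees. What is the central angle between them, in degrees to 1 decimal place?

90.0°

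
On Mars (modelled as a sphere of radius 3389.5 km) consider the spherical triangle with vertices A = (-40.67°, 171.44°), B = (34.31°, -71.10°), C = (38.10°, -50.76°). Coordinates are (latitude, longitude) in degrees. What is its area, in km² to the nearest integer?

Side lengths (central angles): a = 0.2933, b = 2.5760, c = 2.2866 rad; semiperimeter s = 2.5780.
By l'Huilier's theorem, tan(E/4) = √[tan(s/2) tan((s−a)/2) tan((s−b)/2) tan((s−c)/2)], giving spherical excess E = 0.1321 rad.
Area = E·R² = 0.1321 × (3389.5)² ≈ 1517857 km².

1517857 km²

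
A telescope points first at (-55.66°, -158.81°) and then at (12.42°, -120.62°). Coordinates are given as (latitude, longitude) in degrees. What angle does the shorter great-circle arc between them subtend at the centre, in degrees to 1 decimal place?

75.2°

With latitudes φ₁ = -55.660°, φ₂ = 12.420° and longitude difference Δλ = 38.190°:
cos c = sin φ₁ sin φ₂ + cos φ₁ cos φ₂ cos Δλ = (-0.8257)(0.2151) + (0.5641)(0.9766)(0.7860) = 0.25540,
so c = arccos(0.25540) = 1.31254 rad.
So the angular separation is 75.2°.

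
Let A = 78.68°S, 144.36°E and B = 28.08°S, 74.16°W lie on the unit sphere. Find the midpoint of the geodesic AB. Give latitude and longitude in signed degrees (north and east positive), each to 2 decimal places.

The central angle between A and B is δ = 1.2387 rad.
With f = 0.5, the slerp weights are sin((1−f)δ)/sin δ = 0.6141 and sin(fδ)/sin δ = 0.6141.
Weighted sum of the unit vectors: (0.6141)·(-0.1595,0.1144,-0.9805) + (0.6141)·(0.2408,-0.8488,-0.4707) = (0.0499, -0.4510, -0.8911).
Converting back: φ = atan2(z, √(x²+y²)) = -63.02°, λ = atan2(y, x) = -83.68°.

-63.02°, -83.68°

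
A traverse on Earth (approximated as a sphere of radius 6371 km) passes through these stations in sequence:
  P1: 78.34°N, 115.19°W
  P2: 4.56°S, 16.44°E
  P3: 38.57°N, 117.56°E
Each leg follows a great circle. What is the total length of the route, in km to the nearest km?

22656 km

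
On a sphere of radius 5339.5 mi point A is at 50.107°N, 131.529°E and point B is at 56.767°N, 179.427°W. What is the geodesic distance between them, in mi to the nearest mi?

2730 mi

Let φ₁ = 0.8745 rad, φ₂ = 0.9908 rad, and Δλ = 0.8560 rad.
cos c = sin φ₁ sin φ₂ + cos φ₁ cos φ₂ cos Δλ = (0.7672)(0.8364) + (0.6414)(0.5480)(0.6555) = 0.87216,
so c = arccos(0.87216) = 0.51121 rad.
Distance = R·c = 5339.5 × 0.5112 ≈ 2730 mi.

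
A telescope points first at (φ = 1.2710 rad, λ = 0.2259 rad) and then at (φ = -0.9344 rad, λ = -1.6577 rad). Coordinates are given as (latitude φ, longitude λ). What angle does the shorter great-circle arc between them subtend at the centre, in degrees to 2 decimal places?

145.32°

With latitudes φ₁ = 72.823°, φ₂ = -53.537° and longitude difference Δλ = -107.922°:
Haversine: a = sin²(Δφ/2) + cos φ₁ cos φ₂ sin²(Δλ/2) = 0.7964 + (0.2953)(0.5943)(0.6539) = 0.91119.
Central angle c = 2·arcsin(√a) = 2.53638 rad.
So the angular separation is 145.32°.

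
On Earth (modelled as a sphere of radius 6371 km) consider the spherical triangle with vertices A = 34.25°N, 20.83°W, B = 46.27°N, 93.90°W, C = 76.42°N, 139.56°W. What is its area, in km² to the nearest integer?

Side lengths (central angles): a = 0.6166, b = 1.0998, c = 0.9605 rad; semiperimeter s = 1.3385.
By l'Huilier's theorem, tan(E/4) = √[tan(s/2) tan((s−a)/2) tan((s−b)/2) tan((s−c)/2)], giving spherical excess E = 0.3302 rad.
Area = E·R² = 0.3302 × (6371)² ≈ 13404206 km².

13404206 km²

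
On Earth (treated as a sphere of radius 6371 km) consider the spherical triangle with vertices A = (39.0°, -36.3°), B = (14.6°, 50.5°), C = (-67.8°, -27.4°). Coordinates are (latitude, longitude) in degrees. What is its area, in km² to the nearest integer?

72424460 km²

Side lengths (central angles): a = 1.7282, b = 1.8677, c = 1.3688 rad; semiperimeter s = 2.4824.
By l'Huilier's theorem, tan(E/4) = √[tan(s/2) tan((s−a)/2) tan((s−b)/2) tan((s−c)/2)], giving spherical excess E = 1.7843 rad.
Area = E·R² = 1.7843 × (6371)² ≈ 72424460 km².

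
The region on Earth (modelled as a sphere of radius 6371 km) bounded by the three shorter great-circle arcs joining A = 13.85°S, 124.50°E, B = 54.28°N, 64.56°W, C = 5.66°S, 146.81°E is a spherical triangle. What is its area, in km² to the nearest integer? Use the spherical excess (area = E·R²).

30805863 km²

Side lengths (central angles): a = 2.1848, b = 0.4091, c = 2.4251 rad; semiperimeter s = 2.5095.
By l'Huilier's theorem, tan(E/4) = √[tan(s/2) tan((s−a)/2) tan((s−b)/2) tan((s−c)/2)], giving spherical excess E = 0.7590 rad.
Area = E·R² = 0.7590 × (6371)² ≈ 30805863 km².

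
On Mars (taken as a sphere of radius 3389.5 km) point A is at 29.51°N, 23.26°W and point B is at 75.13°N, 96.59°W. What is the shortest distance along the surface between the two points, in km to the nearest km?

Let φ₁ = 0.5150 rad, φ₂ = 1.3113 rad, and Δλ = -1.2798 rad.
cos c = sin φ₁ sin φ₂ + cos φ₁ cos φ₂ cos Δλ = (0.4926)(0.9665) + (0.8703)(0.2566)(0.2869) = 0.54014,
so c = arccos(0.54014) = 1.00019 rad.
Distance = R·c = 3389.5 × 1.0002 ≈ 3390 km.

3390 km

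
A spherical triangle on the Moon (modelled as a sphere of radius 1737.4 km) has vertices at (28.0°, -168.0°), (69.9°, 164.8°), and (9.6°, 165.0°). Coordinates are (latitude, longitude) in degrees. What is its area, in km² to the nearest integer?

Side lengths (central angles): a = 1.0524, b = 0.5472, c = 0.7802 rad; semiperimeter s = 1.1899.
By l'Huilier's theorem, tan(E/4) = √[tan(s/2) tan((s−a)/2) tan((s−b)/2) tan((s−c)/2)], giving spherical excess E = 0.2268 rad.
Area = E·R² = 0.2268 × (1737.4)² ≈ 684739 km².

684739 km²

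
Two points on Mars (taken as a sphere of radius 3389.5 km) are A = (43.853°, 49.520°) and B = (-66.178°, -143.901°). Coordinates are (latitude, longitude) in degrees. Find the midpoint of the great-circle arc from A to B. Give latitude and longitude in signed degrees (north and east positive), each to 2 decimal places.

The central angle between A and B is δ = 2.7315 rad.
With f = 0.5, the slerp weights are sin((1−f)δ)/sin δ = 2.4557 and sin(fδ)/sin δ = 2.4557.
Weighted sum of the unit vectors: (2.4557)·(0.4681,0.5485,0.6928) + (2.4557)·(-0.3263,-0.2380,-0.9148) = (0.3482, 0.7626, -0.5452).
Converting back: φ = atan2(z, √(x²+y²)) = -33.04°, λ = atan2(y, x) = 65.46°.

-33.04°, 65.46°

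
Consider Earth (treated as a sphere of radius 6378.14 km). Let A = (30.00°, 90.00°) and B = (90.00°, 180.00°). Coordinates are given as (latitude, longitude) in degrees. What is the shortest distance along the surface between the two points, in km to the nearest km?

With latitudes φ₁ = 30.000°, φ₂ = 90.000° and longitude difference Δλ = 90.000°:
cos c = sin φ₁ sin φ₂ + cos φ₁ cos φ₂ cos Δλ = (0.5000)(1.0000) + (0.8660)(0.0000)(0.0000) = 0.50000,
so c = arccos(0.50000) = 1.04720 rad.
Distance = R·c = 6378.14 × 1.0472 ≈ 6679 km.

6679 km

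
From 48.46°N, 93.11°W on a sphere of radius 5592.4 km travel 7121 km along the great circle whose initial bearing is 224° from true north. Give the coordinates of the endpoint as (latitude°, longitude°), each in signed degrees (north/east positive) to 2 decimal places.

-13.69°, -136.23°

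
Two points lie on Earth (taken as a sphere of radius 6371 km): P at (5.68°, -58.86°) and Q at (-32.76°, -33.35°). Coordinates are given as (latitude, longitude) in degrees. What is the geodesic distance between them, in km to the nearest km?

With latitudes φ₁ = 5.680°, φ₂ = -32.760° and longitude difference Δλ = 25.510°:
Haversine: a = sin²(Δφ/2) + cos φ₁ cos φ₂ sin²(Δλ/2) = 0.1084 + (0.9951)(0.8409)(0.0487) = 0.14916.
Central angle c = 2·arcsin(√a) = 0.79305 rad.
Distance = R·c = 6371 × 0.7930 ≈ 5052 km.

5052 km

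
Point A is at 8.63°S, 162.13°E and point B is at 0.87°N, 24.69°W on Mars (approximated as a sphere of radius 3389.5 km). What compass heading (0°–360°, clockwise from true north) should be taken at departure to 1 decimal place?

138.4°

With φ₁ = -0.1506, φ₂ = 0.0152, Δλ = 3.0226 rad, the forward-azimuth formula gives
θ = atan2( sin Δλ cos φ₂ , cos φ₁ sin φ₂ − sin φ₁ cos φ₂ cos Δλ ) = atan2(0.1187, -0.1340) = 138.45°.
So the initial bearing is 138.4°.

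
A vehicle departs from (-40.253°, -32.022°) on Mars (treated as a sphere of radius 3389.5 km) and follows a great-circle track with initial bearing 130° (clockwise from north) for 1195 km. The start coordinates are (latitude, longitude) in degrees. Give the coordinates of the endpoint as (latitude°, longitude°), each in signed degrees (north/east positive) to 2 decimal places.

-50.88°, -7.24°

Angular distance δ = d/R = 1195/3389.5 = 0.35256 rad; initial bearing θ = 2.2689 rad.
sin φ₂ = sin φ₁ cos δ + cos φ₁ sin δ cos θ = (-0.6462)(0.9385) + (0.7632)(0.3453)(-0.6428) = -0.7758, so φ₂ = -50.88°.
Δλ = atan2(sin θ sin δ cos φ₁, cos δ − sin φ₁ sin φ₂) = atan2(0.2019, 0.4372) = 24.786°.
λ₂ = -32.022° + 24.786° = -7.24°.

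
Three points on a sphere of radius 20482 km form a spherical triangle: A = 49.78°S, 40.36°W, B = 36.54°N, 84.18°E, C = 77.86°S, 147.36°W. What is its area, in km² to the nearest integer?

856230602 km²

Side lengths (central angles): a = 2.3284, b = 0.7858, c = 2.4170 rad; semiperimeter s = 2.7656.
By l'Huilier's theorem, tan(E/4) = √[tan(s/2) tan((s−a)/2) tan((s−b)/2) tan((s−c)/2)], giving spherical excess E = 2.0410 rad.
Area = E·R² = 2.0410 × (20482)² ≈ 856230602 km².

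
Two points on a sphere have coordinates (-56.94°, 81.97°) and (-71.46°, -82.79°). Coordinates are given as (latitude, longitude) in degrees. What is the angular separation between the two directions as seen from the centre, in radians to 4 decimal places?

With latitudes φ₁ = -56.940°, φ₂ = -71.460° and longitude difference Δλ = -164.760°:
cos c = sin φ₁ sin φ₂ + cos φ₁ cos φ₂ cos Δλ = (-0.8381)(-0.9481) + (0.5455)(0.3180)(-0.9648) = 0.62725,
so c = arccos(0.62725) = 0.89278 rad.
So the angular separation is 0.8928 rad.

0.8928 rad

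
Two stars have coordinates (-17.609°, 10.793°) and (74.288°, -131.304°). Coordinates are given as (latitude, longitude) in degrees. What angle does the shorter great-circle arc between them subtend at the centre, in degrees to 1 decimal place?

119.7°

In radians: φ₁ = -0.3073, φ₂ = 1.2966, Δλ = -142.097° = -2.4801 rad.
cos c = sin φ₁ sin φ₂ + cos φ₁ cos φ₂ cos Δλ = (-0.3025)(0.9626) + (0.9531)(0.2708)(-0.7891) = -0.49488,
so c = arccos(-0.49488) = 2.08849 rad.
So the angular separation is 119.7°.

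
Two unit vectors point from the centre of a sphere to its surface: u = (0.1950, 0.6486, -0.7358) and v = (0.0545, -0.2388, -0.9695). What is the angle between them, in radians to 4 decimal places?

0.9654 rad

u·v = 0.5691; |u| = 1.0001, |v| = 1.0000.
cos θ = (u·v)/(|u||v|) = 0.5691, so θ = 0.9654 rad.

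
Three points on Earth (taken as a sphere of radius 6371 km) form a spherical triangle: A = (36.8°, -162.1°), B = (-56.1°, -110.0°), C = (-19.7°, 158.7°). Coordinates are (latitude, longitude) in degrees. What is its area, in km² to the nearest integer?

42704761 km²

Side lengths (central angles): a = 1.2996, b = 1.1785, c = 1.7955 rad; semiperimeter s = 2.1368.
By l'Huilier's theorem, tan(E/4) = √[tan(s/2) tan((s−a)/2) tan((s−b)/2) tan((s−c)/2)], giving spherical excess E = 1.0521 rad.
Area = E·R² = 1.0521 × (6371)² ≈ 42704761 km².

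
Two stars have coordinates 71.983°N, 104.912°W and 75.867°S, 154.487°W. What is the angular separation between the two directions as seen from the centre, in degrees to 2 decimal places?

With latitudes φ₁ = 71.983°, φ₂ = -75.867° and longitude difference Δλ = -49.575°:
Haversine: a = sin²(Δφ/2) + cos φ₁ cos φ₂ sin²(Δλ/2) = 0.9233 + (0.3093)(0.2442)(0.1758) = 0.93660.
Central angle c = 2·arcsin(√a) = 2.63254 rad.
So the angular separation is 150.83°.

150.83°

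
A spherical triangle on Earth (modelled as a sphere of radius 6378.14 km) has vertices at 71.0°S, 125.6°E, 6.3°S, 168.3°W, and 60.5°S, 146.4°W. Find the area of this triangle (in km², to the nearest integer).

12739699 km²

Side lengths (central angles): a = 0.9889, b = 0.5943, c = 1.3337 rad; semiperimeter s = 1.4585.
By l'Huilier's theorem, tan(E/4) = √[tan(s/2) tan((s−a)/2) tan((s−b)/2) tan((s−c)/2)], giving spherical excess E = 0.3132 rad.
Area = E·R² = 0.3132 × (6378.14)² ≈ 12739699 km².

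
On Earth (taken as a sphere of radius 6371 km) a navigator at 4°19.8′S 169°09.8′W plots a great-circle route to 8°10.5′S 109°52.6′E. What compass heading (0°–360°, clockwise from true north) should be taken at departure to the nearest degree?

Δλ = -80.960° = -1.4130 rad.
y = sin Δλ · cos φ₂ = (-0.9876)(0.9898) = -0.9775
x = cos φ₁ sin φ₂ − sin φ₁ cos φ₂ cos Δλ = (0.9971)(-0.1422) − (-0.0755)(0.9898)(0.1571) = -0.1300
θ = atan2(y, x) = -97.58°; adding 360° gives 262°.

262°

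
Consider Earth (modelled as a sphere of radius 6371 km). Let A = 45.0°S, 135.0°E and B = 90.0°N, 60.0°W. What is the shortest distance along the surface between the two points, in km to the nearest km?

15011 km

With latitudes φ₁ = -45.000°, φ₂ = 90.000° and longitude difference Δλ = 165.000°:
cos c = sin φ₁ sin φ₂ + cos φ₁ cos φ₂ cos Δλ = (-0.7071)(1.0000) + (0.7071)(0.0000)(-0.9659) = -0.70711,
so c = arccos(-0.70711) = 2.35619 rad.
Distance = R·c = 6371 × 2.3562 ≈ 15011 km.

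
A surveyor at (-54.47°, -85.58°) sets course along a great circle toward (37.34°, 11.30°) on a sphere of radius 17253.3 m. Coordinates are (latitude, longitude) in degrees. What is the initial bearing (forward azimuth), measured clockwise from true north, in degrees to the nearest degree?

Δλ = 96.880° = 1.6909 rad.
y = sin Δλ · cos φ₂ = (0.9928)(0.7951) = 0.7893
x = cos φ₁ sin φ₂ − sin φ₁ cos φ₂ cos Δλ = (0.5811)(0.6065) − (-0.8138)(0.7951)(-0.1198) = 0.2750
θ = atan2(y, x) = 70.79°, so the bearing is 71°.

71°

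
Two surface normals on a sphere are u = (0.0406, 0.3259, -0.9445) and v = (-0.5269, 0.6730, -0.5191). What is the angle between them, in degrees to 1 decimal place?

u·v = 0.6882; |u| = 1.0000, |v| = 1.0000.
cos θ = (u·v)/(|u||v|) = 0.6882, so θ = 46.5°.

46.5°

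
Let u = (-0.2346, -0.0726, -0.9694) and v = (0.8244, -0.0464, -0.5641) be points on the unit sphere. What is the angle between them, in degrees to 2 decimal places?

69.10°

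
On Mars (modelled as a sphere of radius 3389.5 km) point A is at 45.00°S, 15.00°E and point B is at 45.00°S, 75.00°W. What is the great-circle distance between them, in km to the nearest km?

Let φ₁ = -0.7854 rad, φ₂ = -0.7854 rad, and Δλ = -1.5708 rad.
Haversine: a = sin²(Δφ/2) + cos φ₁ cos φ₂ sin²(Δλ/2) = 0.0000 + (0.7071)(0.7071)(0.5000) = 0.25000.
Central angle c = 2·arcsin(√a) = 1.04720 rad.
Distance = R·c = 3389.5 × 1.0472 ≈ 3549 km.

3549 km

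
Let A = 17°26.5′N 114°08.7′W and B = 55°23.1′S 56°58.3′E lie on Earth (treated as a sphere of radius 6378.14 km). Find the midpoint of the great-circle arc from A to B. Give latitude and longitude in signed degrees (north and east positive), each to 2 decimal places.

-52.43°, -101.56°

Central angle δ = 2.4689 rad. Interpolating on the sphere with fraction f = 0.5:
P = [sin((1−f)δ)·A + sin(fδ)·B] / sin δ = 1.5149·A + 1.5149·B in Cartesian coordinates,
giving P = (-0.1221, -0.5973, -0.7927), i.e. latitude -52.43°, longitude -101.56°.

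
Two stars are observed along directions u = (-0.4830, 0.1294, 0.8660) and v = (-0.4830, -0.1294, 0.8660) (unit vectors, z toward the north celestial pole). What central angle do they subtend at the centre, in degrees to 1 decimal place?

14.9°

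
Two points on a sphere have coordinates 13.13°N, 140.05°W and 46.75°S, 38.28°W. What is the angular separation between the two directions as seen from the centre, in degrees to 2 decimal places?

Let φ₁ = 0.2292 rad, φ₂ = -0.8159 rad, and Δλ = 1.7762 rad.
cos c = sin φ₁ sin φ₂ + cos φ₁ cos φ₂ cos Δλ = (0.2272)(-0.7284) + (0.9739)(0.6852)(-0.2040) = -0.30157,
so c = arccos(-0.30157) = 1.87714 rad.
So the angular separation is 107.55°.

107.55°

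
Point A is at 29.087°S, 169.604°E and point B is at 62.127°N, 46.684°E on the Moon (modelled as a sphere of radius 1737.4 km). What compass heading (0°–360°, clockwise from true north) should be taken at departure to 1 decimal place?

328.8°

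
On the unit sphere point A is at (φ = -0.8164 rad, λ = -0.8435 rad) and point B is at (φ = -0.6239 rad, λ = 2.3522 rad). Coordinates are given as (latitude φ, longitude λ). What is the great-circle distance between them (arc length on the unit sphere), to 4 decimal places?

In radians: φ₁ = -0.8164, φ₂ = -0.6239, Δλ = -176.900° = -3.0875 rad.
cos c = sin φ₁ sin φ₂ + cos φ₁ cos φ₂ cos Δλ = (-0.7287)(-0.5842) + (0.6848)(0.8116)(-0.9985) = -0.12931,
so c = arccos(-0.12931) = 1.70047 rad.
On the unit sphere the arc length equals the central angle: 1.7005.

1.7005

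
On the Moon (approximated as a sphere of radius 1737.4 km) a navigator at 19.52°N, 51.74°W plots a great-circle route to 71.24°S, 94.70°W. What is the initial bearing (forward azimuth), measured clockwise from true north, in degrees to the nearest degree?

193°

Δλ = -42.960° = -0.7498 rad.
y = sin Δλ · cos φ₂ = (-0.6815)(0.3216) = -0.2192
x = cos φ₁ sin φ₂ − sin φ₁ cos φ₂ cos Δλ = (0.9425)(-0.9469) − (0.3341)(0.3216)(0.7318) = -0.9711
θ = atan2(y, x) = -167.28°; adding 360° gives 193°.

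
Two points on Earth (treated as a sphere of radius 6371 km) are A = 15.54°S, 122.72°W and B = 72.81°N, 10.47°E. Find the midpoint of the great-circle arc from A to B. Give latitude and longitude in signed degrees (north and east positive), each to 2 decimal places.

Central angle δ = 2.0385 rad. Interpolating on the sphere with fraction f = 0.5:
P = [sin((1−f)δ)·A + sin(fδ)·B] / sin δ = 0.9542·A + 0.9542·B in Cartesian coordinates,
giving P = (-0.2196, -0.7222, 0.6559), i.e. latitude 40.99°, longitude -106.91°.

40.99°, -106.91°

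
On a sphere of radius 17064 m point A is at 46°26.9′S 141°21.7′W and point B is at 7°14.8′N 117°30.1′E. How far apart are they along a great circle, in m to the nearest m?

With latitudes φ₁ = -46.448°, φ₂ = 7.247° and longitude difference Δλ = -101.137°:
cos c = sin φ₁ sin φ₂ + cos φ₁ cos φ₂ cos Δλ = (-0.7248)(0.1261) + (0.6890)(0.9920)(-0.1931) = -0.22344,
so c = arccos(-0.22344) = 1.79614 rad.
Distance = R·c = 17064 × 1.7961 ≈ 30649 m.

30649 m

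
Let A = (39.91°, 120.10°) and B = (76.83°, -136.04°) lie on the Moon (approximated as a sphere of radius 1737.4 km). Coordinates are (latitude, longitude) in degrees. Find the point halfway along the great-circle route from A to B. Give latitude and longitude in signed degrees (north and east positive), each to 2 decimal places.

65.21°, 137.35°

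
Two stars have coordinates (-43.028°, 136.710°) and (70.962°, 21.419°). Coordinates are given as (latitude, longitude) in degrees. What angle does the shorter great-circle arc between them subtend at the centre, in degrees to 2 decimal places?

138.32°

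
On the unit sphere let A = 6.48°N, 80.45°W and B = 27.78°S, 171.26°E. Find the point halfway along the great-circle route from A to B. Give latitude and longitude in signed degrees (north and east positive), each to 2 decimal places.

The central angle between A and B is δ = 1.9055 rad.
With f = 0.5, the slerp weights are sin((1−f)δ)/sin δ = 0.8629 and sin(fδ)/sin δ = 0.8629.
Weighted sum of the unit vectors: (0.8629)·(0.1648,-0.9798,0.1129) + (0.8629)·(-0.8745,0.1344,-0.4661) = (-0.6123, -0.7295, -0.3048).
Converting back: φ = atan2(z, √(x²+y²)) = -17.75°, λ = atan2(y, x) = -130.01°.

-17.75°, -130.01°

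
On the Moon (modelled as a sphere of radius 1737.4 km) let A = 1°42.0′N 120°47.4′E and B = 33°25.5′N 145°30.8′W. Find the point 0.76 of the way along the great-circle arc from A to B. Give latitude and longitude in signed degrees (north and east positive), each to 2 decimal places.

Central angle δ = 1.6083 rad. Interpolating on the sphere with fraction f = 0.76:
P = [sin((1−f)δ)·A + sin(fδ)·B] / sin δ = 0.3767·A + 0.9405·B in Cartesian coordinates,
giving P = (-0.8398, -0.1210, 0.5293), i.e. latitude 31.96°, longitude -171.80°.

31.96°, -171.80°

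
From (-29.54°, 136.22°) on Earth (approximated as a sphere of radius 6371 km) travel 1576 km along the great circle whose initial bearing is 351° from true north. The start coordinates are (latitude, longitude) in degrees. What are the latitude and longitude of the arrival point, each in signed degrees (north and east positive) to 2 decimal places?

-15.52°, 133.94°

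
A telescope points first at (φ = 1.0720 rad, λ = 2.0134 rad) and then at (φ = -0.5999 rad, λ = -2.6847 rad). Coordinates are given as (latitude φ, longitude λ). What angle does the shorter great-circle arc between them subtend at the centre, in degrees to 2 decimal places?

120.09°

Let φ₁ = 1.0720 rad, φ₂ = -0.5999 rad, and Δλ = 1.5851 rad.
cos c = sin φ₁ sin φ₂ + cos φ₁ cos φ₂ cos Δλ = (0.8782)(-0.5646) + (0.4784)(0.8254)(-0.0143) = -0.50142,
so c = arccos(-0.50142) = 2.09603 rad.
So the angular separation is 120.09°.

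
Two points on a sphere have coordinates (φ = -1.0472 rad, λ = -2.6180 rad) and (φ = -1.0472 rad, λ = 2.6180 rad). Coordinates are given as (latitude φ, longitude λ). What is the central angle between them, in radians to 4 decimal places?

Let φ₁ = -1.0472 rad, φ₂ = -1.0472 rad, and Δλ = -1.0472 rad.
cos c = sin φ₁ sin φ₂ + cos φ₁ cos φ₂ cos Δλ = (-0.8660)(-0.8660) + (0.5000)(0.5000)(0.5000) = 0.87500,
so c = arccos(0.87500) = 0.50535 rad.
So the angular separation is 0.5054 rad.

0.5054 rad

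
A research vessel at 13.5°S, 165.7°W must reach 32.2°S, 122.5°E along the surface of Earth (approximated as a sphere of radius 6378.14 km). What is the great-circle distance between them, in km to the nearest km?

Let φ₁ = -0.2356 rad, φ₂ = -0.5620 rad, and Δλ = -1.2531 rad.
cos c = sin φ₁ sin φ₂ + cos φ₁ cos φ₂ cos Δλ = (-0.2334)(-0.5329) + (0.9724)(0.8462)(0.3123) = 0.38139,
so c = arccos(0.38139) = 1.17950 rad.
Distance = R·c = 6378.14 × 1.1795 ≈ 7523 km.

7523 km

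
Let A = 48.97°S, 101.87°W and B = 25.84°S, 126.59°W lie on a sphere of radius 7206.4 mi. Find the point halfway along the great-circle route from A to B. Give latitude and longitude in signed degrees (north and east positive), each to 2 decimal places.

The central angle between A and B is δ = 0.5247 rad.
With f = 0.5, the slerp weights are sin((1−f)δ)/sin δ = 0.5177 and sin(fδ)/sin δ = 0.5177.
Weighted sum of the unit vectors: (0.5177)·(-0.1350,-0.6424,-0.7544) + (0.5177)·(-0.5365,-0.7226,-0.4359) = (-0.3477, -0.7067, -0.6162).
Converting back: φ = atan2(z, √(x²+y²)) = -38.04°, λ = atan2(y, x) = -116.19°.

-38.04°, -116.19°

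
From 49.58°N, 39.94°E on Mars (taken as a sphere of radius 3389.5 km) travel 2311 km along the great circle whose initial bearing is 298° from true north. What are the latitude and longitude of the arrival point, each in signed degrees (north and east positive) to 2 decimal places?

Angular distance δ = d/R = 2311/3389.5 = 0.68181 rad; initial bearing θ = 5.2011 rad.
sin φ₂ = sin φ₁ cos δ + cos φ₁ sin δ cos θ = (0.7613)(0.7764) + (0.6484)(0.6302)(0.4695) = 0.7829, so φ₂ = 51.53°.
Δλ = atan2(sin θ sin δ cos φ₁, cos δ − sin φ₁ sin φ₂) = atan2(-0.3608, 0.1804) = -63.438°.
λ₂ = 39.940° − 63.438° = -23.50°.

51.53°, -23.50°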